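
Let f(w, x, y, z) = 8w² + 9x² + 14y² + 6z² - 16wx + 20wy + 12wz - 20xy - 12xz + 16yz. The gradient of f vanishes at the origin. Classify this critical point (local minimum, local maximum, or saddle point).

The Hessian at the origin is H = [[16, -16, 20, 12], [-16, 18, -20, -12], [20, -20, 28, 16], [12, -12, 16, 12]].
Row-reducing H symmetrically gives the diagonal entries 16, 2, 3, 8/3.
Counting signs: 4 positive.
H is positive definite, so the origin is a strict local minimum.

local minimum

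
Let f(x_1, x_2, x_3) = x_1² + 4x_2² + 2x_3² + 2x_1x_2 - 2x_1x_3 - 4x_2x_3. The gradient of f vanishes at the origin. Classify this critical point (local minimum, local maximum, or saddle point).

local minimum

The Hessian at the origin is H = [[2, 2, -2], [2, 8, -4], [-2, -4, 4]].
Symmetric row and column elimination reduces H to a congruent diagonal form with pivots 2, 6, 4/3.
Counting signs: 3 positive.
H is positive definite, so the origin is a strict local minimum.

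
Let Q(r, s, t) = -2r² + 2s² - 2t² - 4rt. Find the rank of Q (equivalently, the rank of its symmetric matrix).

2

Write A = [[-2, 0, -2], [0, 2, 0], [-2, 0, -2]].
Applying the same elementary operations to the rows and columns of A produces a congruent diagonal matrix with entries -2, 2, 0.
Counting signs: 1 positive, 1 negative, 1 zero.
The rank is the number of nonzero pivots: 2.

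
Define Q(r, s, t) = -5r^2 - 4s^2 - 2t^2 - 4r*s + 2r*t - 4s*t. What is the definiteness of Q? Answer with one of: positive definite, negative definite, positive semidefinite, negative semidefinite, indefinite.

Write A = [[-5, -2, 1], [-2, -4, -2], [1, -2, -2]].
Row-reducing A symmetrically gives the diagonal entries -5, -16/5, 0.
So there are 2 negative, 1 zero pivots.
Hence Q is negative semidefinite.

negative semidefinite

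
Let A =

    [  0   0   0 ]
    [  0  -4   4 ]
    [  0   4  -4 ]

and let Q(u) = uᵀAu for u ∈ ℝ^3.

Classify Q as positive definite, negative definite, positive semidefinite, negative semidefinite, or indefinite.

Congruent diagonalization of A (simultaneous row and column reduction) yields pivots 0, -4, 0.
Counting signs: 1 negative, 2 zero.
Hence Q is negative semidefinite.

negative semidefinite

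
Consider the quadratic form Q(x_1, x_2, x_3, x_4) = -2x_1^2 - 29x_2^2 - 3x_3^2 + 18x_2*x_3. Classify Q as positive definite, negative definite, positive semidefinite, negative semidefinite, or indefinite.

Write A = [[-2, 0, 0, 0], [0, -29, 9, 0], [0, 9, -3, 0], [0, 0, 0, 0]].
Symmetric row and column elimination reduces A to a congruent diagonal form with pivots -2, -29, -6/29, 0.
That gives 3 negative, 1 zero pivots.
Hence Q is negative semidefinite.

negative semidefinite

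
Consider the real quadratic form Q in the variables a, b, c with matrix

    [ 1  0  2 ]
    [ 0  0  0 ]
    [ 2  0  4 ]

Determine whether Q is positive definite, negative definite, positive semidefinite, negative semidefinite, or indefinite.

Row-reducing A symmetrically gives the diagonal entries 1, 0, 0.
That gives 1 positive, 2 zero pivots.
Hence Q is positive semidefinite.

positive semidefinite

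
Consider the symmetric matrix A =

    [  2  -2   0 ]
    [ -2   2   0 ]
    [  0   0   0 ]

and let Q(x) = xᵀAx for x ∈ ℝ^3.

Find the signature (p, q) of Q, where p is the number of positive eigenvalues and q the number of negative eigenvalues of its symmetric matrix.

Applying the same elementary operations to the rows and columns of A produces a congruent diagonal matrix with entries 2, 0, 0.
Counting signs: 1 positive, 2 zero.

(1, 0)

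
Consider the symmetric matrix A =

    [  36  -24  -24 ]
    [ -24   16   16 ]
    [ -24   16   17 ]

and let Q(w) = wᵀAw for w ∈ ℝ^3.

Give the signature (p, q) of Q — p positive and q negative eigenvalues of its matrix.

(2, 0)

Symmetric row and column elimination reduces A to a congruent diagonal form with pivots 36, 0, 1.
Counting signs: 2 positive, 1 zero.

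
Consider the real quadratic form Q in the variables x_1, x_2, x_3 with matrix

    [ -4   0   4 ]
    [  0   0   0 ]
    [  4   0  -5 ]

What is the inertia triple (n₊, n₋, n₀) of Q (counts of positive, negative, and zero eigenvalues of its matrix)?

(0, 2, 1)

Symmetric row and column elimination reduces A to a congruent diagonal form with pivots -4, 0, -1.
Counting signs: 2 negative, 1 zero.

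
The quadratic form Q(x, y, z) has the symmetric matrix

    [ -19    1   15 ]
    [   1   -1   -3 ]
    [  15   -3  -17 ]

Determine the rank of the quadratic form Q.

2

Congruent diagonalization of A (simultaneous row and column reduction) yields pivots -19, -18/19, 0.
Counting signs: 2 negative, 1 zero.
The rank is the number of nonzero pivots: 2.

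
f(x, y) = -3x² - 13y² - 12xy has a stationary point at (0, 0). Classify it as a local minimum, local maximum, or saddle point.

local maximum

The Hessian at the origin is H = [[-6, -12], [-12, -26]].
det H = -6·-26 − (-12)² = 12 > 0 and H[1,1] = -6 < 0, so H is negative definite.
Therefore the origin is a local maximum.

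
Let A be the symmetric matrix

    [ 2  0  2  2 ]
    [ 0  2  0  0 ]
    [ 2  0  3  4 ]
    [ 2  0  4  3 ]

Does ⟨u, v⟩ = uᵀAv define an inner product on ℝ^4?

Applying the same elementary operations to the rows and columns of A produces a congruent diagonal matrix with entries 2, 2, 1, -3.
Counting signs: 3 positive, 1 negative.
Hence Q is indefinite.
⟨·,·⟩ is an inner product exactly when A is positive definite.

no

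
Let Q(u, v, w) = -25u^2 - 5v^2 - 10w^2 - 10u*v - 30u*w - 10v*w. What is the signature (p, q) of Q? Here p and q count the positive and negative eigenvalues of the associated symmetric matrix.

(0, 2)

The symmetric matrix is A = [[-25, -5, -15], [-5, -5, -5], [-15, -5, -10]].
Congruent diagonalization of A (simultaneous row and column reduction) yields pivots -25, -4, 0.
That gives 2 negative, 1 zero pivots.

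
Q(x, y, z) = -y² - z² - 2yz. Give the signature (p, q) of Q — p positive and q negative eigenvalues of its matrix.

The associated matrix is A = [[0, 0, 0], [0, -1, -1], [0, -1, -1]].
Row-reducing A symmetrically gives the diagonal entries 0, -1, 0.
Counting signs: 1 negative, 2 zero.

(0, 1)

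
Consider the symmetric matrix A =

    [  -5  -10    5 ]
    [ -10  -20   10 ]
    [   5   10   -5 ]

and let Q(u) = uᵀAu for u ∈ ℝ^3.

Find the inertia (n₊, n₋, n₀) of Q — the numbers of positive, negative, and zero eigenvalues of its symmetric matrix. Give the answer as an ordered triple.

(0, 1, 2)

Symmetric row and column elimination reduces A to a congruent diagonal form with pivots -5, 0, 0.
Counting signs: 1 negative, 2 zero.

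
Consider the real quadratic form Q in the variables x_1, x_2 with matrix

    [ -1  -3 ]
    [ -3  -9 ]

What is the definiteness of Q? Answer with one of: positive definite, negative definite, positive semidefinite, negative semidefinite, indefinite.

Symmetric row and column elimination reduces A to a congruent diagonal form with pivots -1, 0.
So there are 1 negative, 1 zero pivots.
Hence Q is negative semidefinite.

negative semidefinite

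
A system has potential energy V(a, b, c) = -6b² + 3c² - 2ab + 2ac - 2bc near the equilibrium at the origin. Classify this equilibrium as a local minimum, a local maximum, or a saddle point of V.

saddle point

The Hessian at the origin is H = [[0, -2, 2], [-2, -12, -2], [2, -2, 6]].
H is indefinite, so the origin is a saddle point.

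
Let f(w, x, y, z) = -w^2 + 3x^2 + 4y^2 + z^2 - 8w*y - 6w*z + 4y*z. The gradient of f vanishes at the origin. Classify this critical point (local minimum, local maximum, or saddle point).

The Hessian at the origin is H = [[-2, 0, -8, -6], [0, 6, 0, 0], [-8, 0, 8, 4], [-6, 0, 4, 2]].
Applying the same elementary operations to the rows and columns of H produces a congruent diagonal matrix with entries -2, 6, 40, 2/5.
So there are 3 positive, 1 negative pivots.
H is indefinite, so the origin is a saddle point.

saddle point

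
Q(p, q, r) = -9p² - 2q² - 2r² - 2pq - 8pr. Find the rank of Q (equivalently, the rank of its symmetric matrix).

The symmetric matrix is A = [[-9, -1, -4], [-1, -2, 0], [-4, 0, -2]].
Congruent diagonalization of A (simultaneous row and column reduction) yields pivots -9, -17/9, -2/17.
That gives 3 negative pivots.
The rank is the number of nonzero pivots: 3.

3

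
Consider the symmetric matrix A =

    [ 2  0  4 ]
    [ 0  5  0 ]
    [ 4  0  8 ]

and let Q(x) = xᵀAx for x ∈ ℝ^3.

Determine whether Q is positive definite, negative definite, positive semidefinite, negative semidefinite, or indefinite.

Applying the same elementary operations to the rows and columns of A produces a congruent diagonal matrix with entries 2, 5, 0.
So there are 2 positive, 1 zero pivots.
Hence Q is positive semidefinite.

positive semidefinite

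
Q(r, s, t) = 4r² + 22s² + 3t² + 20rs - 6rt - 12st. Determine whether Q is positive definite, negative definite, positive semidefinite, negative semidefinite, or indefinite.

The symmetric matrix is A = [[4, 10, -3], [10, 22, -6], [-3, -6, 3]].
Symmetric row and column elimination reduces A to a congruent diagonal form with pivots 4, -3, 3/2.
That gives 2 positive, 1 negative pivots.
Hence Q is indefinite.

indefinite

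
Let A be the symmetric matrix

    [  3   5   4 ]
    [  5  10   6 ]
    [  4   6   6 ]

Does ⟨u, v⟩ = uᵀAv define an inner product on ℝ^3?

yes

Congruent diagonalization of A (simultaneous row and column reduction) yields pivots 3, 5/3, 2/5.
That gives 3 positive pivots.
Hence Q is positive definite.
⟨·,·⟩ is an inner product exactly when A is positive definite.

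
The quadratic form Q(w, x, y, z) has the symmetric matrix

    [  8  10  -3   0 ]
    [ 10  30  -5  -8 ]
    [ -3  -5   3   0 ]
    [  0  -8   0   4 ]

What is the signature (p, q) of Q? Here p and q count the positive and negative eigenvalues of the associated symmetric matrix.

Row-reducing A symmetrically gives the diagonal entries 8, 35/2, 25/14, 4/25.
So there are 4 positive pivots.

(4, 0)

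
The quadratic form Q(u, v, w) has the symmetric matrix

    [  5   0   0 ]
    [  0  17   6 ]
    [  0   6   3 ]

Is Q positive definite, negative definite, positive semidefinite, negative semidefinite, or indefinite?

Congruent diagonalization of A (simultaneous row and column reduction) yields pivots 5, 17, 15/17.
Counting signs: 3 positive.
Hence Q is positive definite.

positive definite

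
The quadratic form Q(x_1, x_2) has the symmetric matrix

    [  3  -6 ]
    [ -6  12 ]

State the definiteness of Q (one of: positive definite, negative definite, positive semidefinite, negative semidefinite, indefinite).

positive semidefinite

For the 2×2 matrix [[3, -6], [-6, 12]]: det = 3·12 − (-6)² = 0, trace = 15.
det = 0 so one eigenvalue is zero; the form is semidefinite with the sign of the trace.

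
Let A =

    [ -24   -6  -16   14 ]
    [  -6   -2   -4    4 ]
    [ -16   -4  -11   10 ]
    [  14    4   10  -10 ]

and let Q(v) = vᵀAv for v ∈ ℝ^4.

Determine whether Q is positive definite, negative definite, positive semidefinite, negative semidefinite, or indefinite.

negative semidefinite

Congruent diagonalization of A (simultaneous row and column reduction) yields pivots -24, -1/2, -1/3, 0.
That gives 3 negative, 1 zero pivots.
Hence Q is negative semidefinite.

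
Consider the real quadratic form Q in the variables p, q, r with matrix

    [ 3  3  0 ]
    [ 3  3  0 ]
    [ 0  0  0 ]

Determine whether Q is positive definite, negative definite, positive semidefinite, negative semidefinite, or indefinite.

positive semidefinite

Congruent diagonalization of A (simultaneous row and column reduction) yields pivots 3, 0, 0.
That gives 1 positive, 2 zero pivots.
Hence Q is positive semidefinite.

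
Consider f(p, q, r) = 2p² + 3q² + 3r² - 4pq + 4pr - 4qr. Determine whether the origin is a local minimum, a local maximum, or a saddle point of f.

local minimum

The Hessian at the origin is H = [[4, -4, 4], [-4, 6, -4], [4, -4, 6]].
Symmetric row and column elimination reduces H to a congruent diagonal form with pivots 4, 2, 2.
So there are 3 positive pivots.
H is positive definite, so the origin is a strict local minimum.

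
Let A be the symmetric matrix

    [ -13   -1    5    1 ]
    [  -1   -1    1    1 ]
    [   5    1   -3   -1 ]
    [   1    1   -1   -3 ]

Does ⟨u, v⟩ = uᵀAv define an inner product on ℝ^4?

no

Congruent diagonalization of A (simultaneous row and column reduction) yields pivots -13, -12/13, -2/3, -2.
That gives 4 negative pivots.
Hence Q is negative definite.
⟨·,·⟩ is an inner product exactly when A is positive definite.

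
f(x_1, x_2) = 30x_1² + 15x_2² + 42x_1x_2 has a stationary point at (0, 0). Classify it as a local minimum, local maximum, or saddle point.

local minimum

The Hessian at the origin is H = [[60, 42], [42, 30]].
det H = 60·30 − (42)² = 36 > 0 and H[1,1] = 60 > 0, so H is positive definite.
Therefore the origin is a local minimum.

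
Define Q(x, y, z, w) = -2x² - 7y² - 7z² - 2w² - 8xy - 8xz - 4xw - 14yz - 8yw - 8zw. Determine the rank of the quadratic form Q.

2

Write A = [[-2, -4, -4, -2], [-4, -7, -7, -4], [-4, -7, -7, -4], [-2, -4, -4, -2]].
Congruent diagonalization of A (simultaneous row and column reduction) yields pivots -2, 1, 0, 0.
Counting signs: 1 positive, 1 negative, 2 zero.
The rank is the number of nonzero pivots: 2.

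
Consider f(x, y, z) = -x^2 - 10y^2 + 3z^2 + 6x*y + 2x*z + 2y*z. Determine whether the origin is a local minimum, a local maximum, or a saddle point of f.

saddle point

The Hessian at the origin is H = [[-2, 6, 2], [6, -20, 2], [2, 2, 6]].
Row-reducing H symmetrically gives the diagonal entries -2, -2, 40.
That gives 1 positive, 2 negative pivots.
H is indefinite, so the origin is a saddle point.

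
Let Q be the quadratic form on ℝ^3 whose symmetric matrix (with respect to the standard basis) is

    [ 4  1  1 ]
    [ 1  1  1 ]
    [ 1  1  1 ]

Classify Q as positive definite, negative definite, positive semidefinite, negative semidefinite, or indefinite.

positive semidefinite

Symmetric row and column elimination reduces A to a congruent diagonal form with pivots 4, 3/4, 0.
That gives 2 positive, 1 zero pivots.
Hence Q is positive semidefinite.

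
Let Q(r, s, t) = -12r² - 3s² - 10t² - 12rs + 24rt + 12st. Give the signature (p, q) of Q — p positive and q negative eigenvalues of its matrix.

Write A = [[-12, -6, 12], [-6, -3, 6], [12, 6, -10]].
Applying the same elementary operations to the rows and columns of A produces a congruent diagonal matrix with entries -12, 0, 2.
That gives 1 positive, 1 negative, 1 zero pivots.

(1, 1)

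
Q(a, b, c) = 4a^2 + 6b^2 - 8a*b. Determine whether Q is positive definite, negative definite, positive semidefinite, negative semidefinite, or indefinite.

positive semidefinite

Write A = [[4, -4, 0], [-4, 6, 0], [0, 0, 0]].
Row-reducing A symmetrically gives the diagonal entries 4, 2, 0.
That gives 2 positive, 1 zero pivots.
Hence Q is positive semidefinite.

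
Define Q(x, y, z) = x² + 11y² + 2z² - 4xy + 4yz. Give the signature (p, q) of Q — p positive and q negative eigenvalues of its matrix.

The associated matrix is A = [[1, -2, 0], [-2, 11, 2], [0, 2, 2]].
Symmetric row and column elimination reduces A to a congruent diagonal form with pivots 1, 7, 10/7.
So there are 3 positive pivots.

(3, 0)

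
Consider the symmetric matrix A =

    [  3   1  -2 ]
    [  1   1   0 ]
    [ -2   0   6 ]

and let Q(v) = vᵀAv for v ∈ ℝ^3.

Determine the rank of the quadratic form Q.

Applying the same elementary operations to the rows and columns of A produces a congruent diagonal matrix with entries 3, 2/3, 4.
So there are 3 positive pivots.
The rank is the number of nonzero pivots: 3.

3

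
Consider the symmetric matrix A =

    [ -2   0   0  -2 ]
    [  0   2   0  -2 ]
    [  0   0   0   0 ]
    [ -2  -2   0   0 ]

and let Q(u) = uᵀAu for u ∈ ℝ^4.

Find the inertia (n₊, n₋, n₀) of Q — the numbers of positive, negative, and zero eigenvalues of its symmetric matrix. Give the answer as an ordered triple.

(1, 1, 2)

Row-reducing A symmetrically gives the diagonal entries -2, 2, 0, 0.
That gives 1 positive, 1 negative, 2 zero pivots.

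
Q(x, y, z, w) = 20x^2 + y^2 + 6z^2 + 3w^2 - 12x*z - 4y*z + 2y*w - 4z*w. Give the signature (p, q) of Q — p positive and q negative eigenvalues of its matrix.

(4, 0)

Write A = [[20, 0, -6, 0], [0, 1, -2, 1], [-6, -2, 6, -2], [0, 1, -2, 3]].
Row-reducing A symmetrically gives the diagonal entries 20, 1, 1/5, 2.
So there are 4 positive pivots.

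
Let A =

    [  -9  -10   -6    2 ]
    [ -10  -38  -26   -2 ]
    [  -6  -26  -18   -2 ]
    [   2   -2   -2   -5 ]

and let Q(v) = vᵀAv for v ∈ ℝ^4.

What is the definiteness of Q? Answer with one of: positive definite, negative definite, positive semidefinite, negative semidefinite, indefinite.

negative definite

Leading principal minors: Δ_1 = -9, Δ_2 = 242, Δ_3 = -24, Δ_4 = 72.
The signs alternate starting with Δ_1 < 0, so by Sylvester's criterion Q is negative definite.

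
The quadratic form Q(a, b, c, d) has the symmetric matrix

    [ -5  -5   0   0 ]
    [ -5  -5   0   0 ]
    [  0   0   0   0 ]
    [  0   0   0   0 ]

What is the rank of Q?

Congruent diagonalization of A (simultaneous row and column reduction) yields pivots -5, 0, 0, 0.
Counting signs: 1 negative, 3 zero.
The rank is the number of nonzero pivots: 1.

1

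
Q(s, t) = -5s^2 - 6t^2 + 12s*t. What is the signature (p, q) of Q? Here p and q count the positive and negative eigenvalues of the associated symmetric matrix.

The symmetric matrix is A = [[-5, 6], [6, -6]].
Applying the same elementary operations to the rows and columns of A produces a congruent diagonal matrix with entries -5, 6/5.
So there are 1 positive, 1 negative pivots.

(1, 1)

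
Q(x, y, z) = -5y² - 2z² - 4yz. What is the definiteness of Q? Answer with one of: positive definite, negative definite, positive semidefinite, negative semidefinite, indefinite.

The symmetric matrix is A = [[0, 0, 0], [0, -5, -2], [0, -2, -2]].
Applying the same elementary operations to the rows and columns of A produces a congruent diagonal matrix with entries 0, -5, -6/5.
So there are 2 negative, 1 zero pivots.
Hence Q is negative semidefinite.

negative semidefinite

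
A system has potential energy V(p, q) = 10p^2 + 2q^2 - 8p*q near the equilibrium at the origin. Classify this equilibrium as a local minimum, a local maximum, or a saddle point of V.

The Hessian at the origin is H = [[20, -8], [-8, 4]].
det H = 20·4 − (-8)² = 16 > 0 and H[1,1] = 20 > 0, so H is positive definite.
Therefore the origin is a local minimum.

local minimum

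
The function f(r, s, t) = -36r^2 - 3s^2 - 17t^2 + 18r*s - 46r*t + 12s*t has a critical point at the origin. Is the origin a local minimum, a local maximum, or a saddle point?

local maximum

The Hessian at the origin is H = [[-72, 18, -46], [18, -6, 12], [-46, 12, -34]].
Applying the same elementary operations to the rows and columns of H produces a congruent diagonal matrix with entries -72, -3/2, -40/9.
That gives 3 negative pivots.
H is negative definite, so the origin is a strict local maximum.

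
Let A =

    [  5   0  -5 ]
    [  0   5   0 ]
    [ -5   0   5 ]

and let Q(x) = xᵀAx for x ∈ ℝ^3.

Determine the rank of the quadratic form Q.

2

Row-reducing A symmetrically gives the diagonal entries 5, 5, 0.
That gives 2 positive, 1 zero pivots.
The rank is the number of nonzero pivots: 2.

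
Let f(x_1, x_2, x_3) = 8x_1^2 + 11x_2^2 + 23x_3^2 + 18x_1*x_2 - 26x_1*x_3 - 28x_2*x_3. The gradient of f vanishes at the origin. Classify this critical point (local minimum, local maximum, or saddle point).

The Hessian at the origin is H = [[16, 18, -26], [18, 22, -28], [-26, -28, 46]].
An LDLᵀ factorisation of H has diagonal entries 16, 7/4, 20/7.
Counting signs: 3 positive.
H is positive definite, so the origin is a strict local minimum.

local minimum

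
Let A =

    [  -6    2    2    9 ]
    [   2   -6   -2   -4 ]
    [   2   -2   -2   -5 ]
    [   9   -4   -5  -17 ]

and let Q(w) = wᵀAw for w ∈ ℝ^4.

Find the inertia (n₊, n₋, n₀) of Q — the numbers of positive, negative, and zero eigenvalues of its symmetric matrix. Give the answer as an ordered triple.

(0, 4, 0)

Congruent diagonalization of A (simultaneous row and column reduction) yields pivots -6, -16/3, -1, -1/4.
Counting signs: 4 negative.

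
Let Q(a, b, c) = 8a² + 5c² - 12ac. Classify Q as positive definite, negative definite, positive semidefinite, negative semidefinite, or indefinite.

positive semidefinite

Write A = [[8, 0, -6], [0, 0, 0], [-6, 0, 5]].
Applying the same elementary operations to the rows and columns of A produces a congruent diagonal matrix with entries 8, 0, 1/2.
Counting signs: 2 positive, 1 zero.
Hence Q is positive semidefinite.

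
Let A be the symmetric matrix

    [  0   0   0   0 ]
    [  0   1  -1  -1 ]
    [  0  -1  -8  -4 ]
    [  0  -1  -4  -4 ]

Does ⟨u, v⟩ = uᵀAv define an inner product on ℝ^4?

Applying the same elementary operations to the rows and columns of A produces a congruent diagonal matrix with entries 0, 1, -9, -20/9.
So there are 1 positive, 2 negative, 1 zero pivots.
Hence Q is indefinite.
⟨·,·⟩ is an inner product exactly when A is positive definite.

no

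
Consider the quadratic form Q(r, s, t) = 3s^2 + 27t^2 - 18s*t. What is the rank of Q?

1

The symmetric matrix is A = [[0, 0, 0], [0, 3, -9], [0, -9, 27]].
Symmetric row and column elimination reduces A to a congruent diagonal form with pivots 0, 3, 0.
Counting signs: 1 positive, 2 zero.
The rank is the number of nonzero pivots: 1.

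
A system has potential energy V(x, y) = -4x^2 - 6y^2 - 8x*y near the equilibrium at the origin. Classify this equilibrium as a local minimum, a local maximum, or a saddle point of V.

local maximum

The Hessian at the origin is H = [[-8, -8], [-8, -12]].
det H = -8·-12 − (-8)² = 32 > 0 and H[1,1] = -8 < 0, so H is negative definite.
Therefore the origin is a local maximum.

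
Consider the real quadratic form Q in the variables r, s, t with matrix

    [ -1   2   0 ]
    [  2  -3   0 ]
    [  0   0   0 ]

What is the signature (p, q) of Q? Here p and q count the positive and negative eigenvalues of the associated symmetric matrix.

Applying the same elementary operations to the rows and columns of A produces a congruent diagonal matrix with entries -1, 1, 0.
Counting signs: 1 positive, 1 negative, 1 zero.

(1, 1)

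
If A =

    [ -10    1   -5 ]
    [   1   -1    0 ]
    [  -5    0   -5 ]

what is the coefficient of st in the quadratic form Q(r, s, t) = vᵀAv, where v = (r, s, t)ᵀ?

The coefficient of st is A[2,3] + A[3,2] = 2·0 = 0.

0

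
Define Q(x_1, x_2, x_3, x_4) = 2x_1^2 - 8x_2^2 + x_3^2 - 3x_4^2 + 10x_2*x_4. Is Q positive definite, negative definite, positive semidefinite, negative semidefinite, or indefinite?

Write A = [[2, 0, 0, 0], [0, -8, 0, 5], [0, 0, 1, 0], [0, 5, 0, -3]].
An LDLᵀ factorisation of A has diagonal entries 2, -8, 1, 1/8.
That gives 3 positive, 1 negative pivots.
Hence Q is indefinite.

indefinite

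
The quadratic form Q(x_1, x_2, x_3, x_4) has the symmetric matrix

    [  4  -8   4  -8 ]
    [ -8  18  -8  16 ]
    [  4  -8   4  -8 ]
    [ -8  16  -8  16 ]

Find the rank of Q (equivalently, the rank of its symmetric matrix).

Row-reducing A symmetrically gives the diagonal entries 4, 2, 0, 0.
So there are 2 positive, 2 zero pivots.
The rank is the number of nonzero pivots: 2.

2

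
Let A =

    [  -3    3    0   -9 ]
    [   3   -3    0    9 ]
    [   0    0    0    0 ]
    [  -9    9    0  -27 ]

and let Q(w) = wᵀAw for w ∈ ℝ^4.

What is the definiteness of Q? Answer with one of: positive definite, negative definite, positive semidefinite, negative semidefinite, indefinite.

Symmetric row and column elimination reduces A to a congruent diagonal form with pivots -3, 0, 0, 0.
So there are 1 negative, 3 zero pivots.
Hence Q is negative semidefinite.

negative semidefinite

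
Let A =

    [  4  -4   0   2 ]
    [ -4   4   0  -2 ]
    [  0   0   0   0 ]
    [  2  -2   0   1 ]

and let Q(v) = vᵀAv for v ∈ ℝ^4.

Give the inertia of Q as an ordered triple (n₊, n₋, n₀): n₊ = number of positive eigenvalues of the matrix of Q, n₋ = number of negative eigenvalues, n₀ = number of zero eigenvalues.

Row-reducing A symmetrically gives the diagonal entries 4, 0, 0, 0.
That gives 1 positive, 3 zero pivots.

(1, 0, 3)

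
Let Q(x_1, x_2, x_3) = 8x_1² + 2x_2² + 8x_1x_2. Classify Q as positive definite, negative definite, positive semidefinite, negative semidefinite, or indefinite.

The symmetric matrix is A = [[8, 4, 0], [4, 2, 0], [0, 0, 0]].
Symmetric row and column elimination reduces A to a congruent diagonal form with pivots 8, 0, 0.
Counting signs: 1 positive, 2 zero.
Hence Q is positive semidefinite.

positive semidefinite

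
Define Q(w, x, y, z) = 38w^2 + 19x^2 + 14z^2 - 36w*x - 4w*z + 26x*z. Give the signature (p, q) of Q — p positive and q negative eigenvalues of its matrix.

The symmetric matrix is A = [[38, -18, 0, -2], [-18, 19, 0, 13], [0, 0, 0, 0], [-2, 13, 0, 14]].
Row-reducing A symmetrically gives the diagonal entries 38, 199/19, 0, 5/199.
So there are 3 positive, 1 zero pivots.

(3, 0)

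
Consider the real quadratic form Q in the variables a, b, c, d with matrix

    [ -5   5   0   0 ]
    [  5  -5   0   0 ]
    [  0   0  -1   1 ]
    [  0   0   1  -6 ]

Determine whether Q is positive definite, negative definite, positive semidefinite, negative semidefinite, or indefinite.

negative semidefinite

Row-reducing A symmetrically gives the diagonal entries -5, 0, -1, -5.
So there are 3 negative, 1 zero pivots.
Hence Q is negative semidefinite.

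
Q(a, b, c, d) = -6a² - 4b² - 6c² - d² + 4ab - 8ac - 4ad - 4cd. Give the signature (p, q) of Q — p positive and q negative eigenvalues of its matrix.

(0, 4)

The symmetric matrix is A = [[-6, 2, -4, -2], [2, -4, 0, 0], [-4, 0, -6, -2], [-2, 0, -2, -1]].
Row-reducing A symmetrically gives the diagonal entries -6, -10/3, -14/5, -1/7.
Counting signs: 4 negative.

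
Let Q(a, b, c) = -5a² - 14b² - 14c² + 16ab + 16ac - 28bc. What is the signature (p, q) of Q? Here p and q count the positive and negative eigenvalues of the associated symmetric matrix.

(0, 2)

The symmetric matrix is A = [[-5, 8, 8], [8, -14, -14], [8, -14, -14]].
Symmetric row and column elimination reduces A to a congruent diagonal form with pivots -5, -6/5, 0.
That gives 2 negative, 1 zero pivots.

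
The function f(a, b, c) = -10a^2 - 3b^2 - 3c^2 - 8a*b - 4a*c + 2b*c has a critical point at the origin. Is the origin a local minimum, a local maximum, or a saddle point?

The Hessian at the origin is H = [[-20, -8, -4], [-8, -6, 2], [-4, 2, -6]].
Applying the same elementary operations to the rows and columns of H produces a congruent diagonal matrix with entries -20, -14/5, -4/7.
So there are 3 negative pivots.
H is negative definite, so the origin is a strict local maximum.

local maximum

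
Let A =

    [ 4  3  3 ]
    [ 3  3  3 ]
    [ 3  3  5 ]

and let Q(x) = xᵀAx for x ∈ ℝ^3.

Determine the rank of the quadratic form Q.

3

Symmetric row and column elimination reduces A to a congruent diagonal form with pivots 4, 3/4, 2.
That gives 3 positive pivots.
The rank is the number of nonzero pivots: 3.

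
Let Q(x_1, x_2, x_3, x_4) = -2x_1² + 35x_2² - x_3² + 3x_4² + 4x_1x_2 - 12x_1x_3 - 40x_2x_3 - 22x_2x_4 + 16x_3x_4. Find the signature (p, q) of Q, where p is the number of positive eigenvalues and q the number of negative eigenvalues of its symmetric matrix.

(1, 3)

The symmetric matrix is A = [[-2, 2, -6, 0], [2, 35, -20, -11], [-6, -20, -1, 8], [0, -11, 8, 3]].
Symmetric row and column elimination reduces A to a congruent diagonal form with pivots -2, 37, -47/37, -10/47.
That gives 1 positive, 3 negative pivots.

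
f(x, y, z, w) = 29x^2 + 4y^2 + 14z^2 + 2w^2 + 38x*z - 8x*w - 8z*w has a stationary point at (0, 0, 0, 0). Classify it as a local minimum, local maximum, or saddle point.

The Hessian at the origin is H = [[58, 0, 38, -8], [0, 8, 0, 0], [38, 0, 28, -8], [-8, 0, -8, 4]].
Row-reducing H symmetrically gives the diagonal entries 58, 8, 90/29, 4/9.
That gives 4 positive pivots.
H is positive definite, so the origin is a strict local minimum.

local minimum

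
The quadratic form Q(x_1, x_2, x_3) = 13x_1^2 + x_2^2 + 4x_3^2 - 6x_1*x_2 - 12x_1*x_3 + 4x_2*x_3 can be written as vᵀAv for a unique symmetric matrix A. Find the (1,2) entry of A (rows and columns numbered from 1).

The coefficient of x_1·x_2 in Q is -6. For a symmetric A this equals A[1,2] + A[2,1] = 2·A[1,2].
So A[1,2] = -6/2 = -3.

-3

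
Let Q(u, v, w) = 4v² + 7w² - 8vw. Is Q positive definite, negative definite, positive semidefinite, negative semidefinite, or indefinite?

positive semidefinite

The associated matrix is A = [[0, 0, 0], [0, 4, -4], [0, -4, 7]].
Congruent diagonalization of A (simultaneous row and column reduction) yields pivots 0, 4, 3.
Counting signs: 2 positive, 1 zero.
Hence Q is positive semidefinite.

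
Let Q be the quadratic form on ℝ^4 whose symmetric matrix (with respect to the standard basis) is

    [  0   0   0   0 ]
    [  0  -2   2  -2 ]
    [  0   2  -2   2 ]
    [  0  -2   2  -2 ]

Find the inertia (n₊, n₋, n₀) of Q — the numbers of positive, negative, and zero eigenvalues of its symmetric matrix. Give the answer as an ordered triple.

Applying the same elementary operations to the rows and columns of A produces a congruent diagonal matrix with entries 0, -2, 0, 0.
So there are 1 negative, 3 zero pivots.

(0, 1, 3)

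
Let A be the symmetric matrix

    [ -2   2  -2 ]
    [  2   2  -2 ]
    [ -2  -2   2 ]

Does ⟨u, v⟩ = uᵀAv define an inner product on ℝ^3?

Applying the same elementary operations to the rows and columns of A produces a congruent diagonal matrix with entries -2, 4, 0.
That gives 1 positive, 1 negative, 1 zero pivots.
Hence Q is indefinite.
⟨·,·⟩ is an inner product exactly when A is positive definite.

no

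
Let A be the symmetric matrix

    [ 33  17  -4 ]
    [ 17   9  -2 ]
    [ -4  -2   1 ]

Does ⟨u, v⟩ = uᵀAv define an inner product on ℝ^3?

yes

Leading principal minors: Δ_1 = 33, Δ_2 = 8, Δ_3 = 4.
All leading principal minors are positive, so by Sylvester's criterion Q is positive definite.
⟨·,·⟩ is an inner product exactly when A is positive definite.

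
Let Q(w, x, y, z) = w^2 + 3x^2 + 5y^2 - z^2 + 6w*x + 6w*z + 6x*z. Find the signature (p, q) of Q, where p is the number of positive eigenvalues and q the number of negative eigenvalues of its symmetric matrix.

The associated matrix is A = [[1, 3, 0, 3], [3, 3, 0, 3], [0, 0, 5, 0], [3, 3, 0, -1]].
An LDLᵀ factorisation of A has diagonal entries 1, -6, 5, -4.
So there are 2 positive, 2 negative pivots.

(2, 2)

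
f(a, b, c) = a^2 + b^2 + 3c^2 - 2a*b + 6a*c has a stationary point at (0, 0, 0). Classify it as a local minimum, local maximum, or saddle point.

The Hessian at the origin is H = [[2, -2, 6], [-2, 2, 0], [6, 0, 6]].
H is indefinite, so the origin is a saddle point.

saddle point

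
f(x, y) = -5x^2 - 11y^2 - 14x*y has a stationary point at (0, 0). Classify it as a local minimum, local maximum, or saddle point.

local maximum

The Hessian at the origin is H = [[-10, -14], [-14, -22]].
det H = -10·-22 − (-14)² = 24 > 0 and H[1,1] = -10 < 0, so H is negative definite.
Therefore the origin is a local maximum.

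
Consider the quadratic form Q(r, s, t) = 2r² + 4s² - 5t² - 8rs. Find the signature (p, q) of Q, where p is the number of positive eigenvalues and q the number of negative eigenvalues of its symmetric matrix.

The symmetric matrix is A = [[2, -4, 0], [-4, 4, 0], [0, 0, -5]].
An LDLᵀ factorisation of A has diagonal entries 2, -4, -5.
So there are 1 positive, 2 negative pivots.

(1, 2)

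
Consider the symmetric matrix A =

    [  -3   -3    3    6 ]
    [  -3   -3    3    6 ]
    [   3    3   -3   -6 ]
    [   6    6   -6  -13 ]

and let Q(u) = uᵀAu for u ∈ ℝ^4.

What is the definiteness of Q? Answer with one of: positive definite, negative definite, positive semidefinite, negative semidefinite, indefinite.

Row-reducing A symmetrically gives the diagonal entries -3, 0, 0, -1.
That gives 2 negative, 2 zero pivots.
Hence Q is negative semidefinite.

negative semidefinite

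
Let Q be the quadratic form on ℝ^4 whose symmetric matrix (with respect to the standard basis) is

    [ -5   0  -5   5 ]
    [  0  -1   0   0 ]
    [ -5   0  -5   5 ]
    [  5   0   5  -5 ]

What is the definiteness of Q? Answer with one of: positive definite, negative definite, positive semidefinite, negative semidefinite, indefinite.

Row-reducing A symmetrically gives the diagonal entries -5, -1, 0, 0.
So there are 2 negative, 2 zero pivots.
Hence Q is negative semidefinite.

negative semidefinite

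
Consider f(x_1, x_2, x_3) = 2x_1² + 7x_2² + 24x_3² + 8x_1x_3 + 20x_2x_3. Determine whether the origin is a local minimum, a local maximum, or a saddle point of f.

The Hessian at the origin is H = [[4, 0, 8], [0, 14, 20], [8, 20, 48]].
Applying the same elementary operations to the rows and columns of H produces a congruent diagonal matrix with entries 4, 14, 24/7.
Counting signs: 3 positive.
H is positive definite, so the origin is a strict local minimum.

local minimum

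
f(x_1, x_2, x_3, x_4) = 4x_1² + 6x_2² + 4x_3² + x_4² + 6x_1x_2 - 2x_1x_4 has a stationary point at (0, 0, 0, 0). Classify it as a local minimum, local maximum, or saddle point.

local minimum

The Hessian at the origin is H = [[8, 6, 0, -2], [6, 12, 0, 0], [0, 0, 8, 0], [-2, 0, 0, 2]].
An LDLᵀ factorisation of H has diagonal entries 8, 15/2, 8, 6/5.
That gives 4 positive pivots.
H is positive definite, so the origin is a strict local minimum.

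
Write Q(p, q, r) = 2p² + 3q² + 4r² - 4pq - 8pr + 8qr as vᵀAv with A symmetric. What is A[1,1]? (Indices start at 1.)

The coefficient of p² in Q is 2, and that is exactly A[1,1].

2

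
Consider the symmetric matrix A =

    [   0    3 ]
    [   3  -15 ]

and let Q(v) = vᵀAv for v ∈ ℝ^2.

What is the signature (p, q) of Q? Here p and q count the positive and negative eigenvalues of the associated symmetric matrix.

(1, 1)

By Sylvester's law of inertia any congruent diagonalization of A has 1 positive, 1 negative and 0 zero entries.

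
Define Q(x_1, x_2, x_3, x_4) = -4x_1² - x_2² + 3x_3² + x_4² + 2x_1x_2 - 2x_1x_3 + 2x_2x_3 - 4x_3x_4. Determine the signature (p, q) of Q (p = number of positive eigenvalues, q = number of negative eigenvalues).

The associated matrix is A = [[-4, 1, -1, 0], [1, -1, 1, 0], [-1, 1, 3, -2], [0, 0, -2, 1]].
Applying the same elementary operations to the rows and columns of A produces a congruent diagonal matrix with entries -4, -3/4, 4, 0.
That gives 1 positive, 2 negative, 1 zero pivots.

(1, 2)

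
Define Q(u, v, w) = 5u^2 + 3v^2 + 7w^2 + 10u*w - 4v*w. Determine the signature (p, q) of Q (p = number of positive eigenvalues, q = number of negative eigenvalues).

(3, 0)

The symmetric matrix is A = [[5, 0, 5], [0, 3, -2], [5, -2, 7]].
Applying the same elementary operations to the rows and columns of A produces a congruent diagonal matrix with entries 5, 3, 2/3.
Counting signs: 3 positive.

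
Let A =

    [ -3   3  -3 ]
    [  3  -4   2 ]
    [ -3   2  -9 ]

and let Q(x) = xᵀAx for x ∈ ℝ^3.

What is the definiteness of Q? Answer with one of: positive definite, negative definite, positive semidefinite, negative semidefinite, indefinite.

Leading principal minors: Δ_1 = -3, Δ_2 = 3, Δ_3 = -15.
The signs alternate starting with Δ_1 < 0, so by Sylvester's criterion Q is negative definite.

negative definite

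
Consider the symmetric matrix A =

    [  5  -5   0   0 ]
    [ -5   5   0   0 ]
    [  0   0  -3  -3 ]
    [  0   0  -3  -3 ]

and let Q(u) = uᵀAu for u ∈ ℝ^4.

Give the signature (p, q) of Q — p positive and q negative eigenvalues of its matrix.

(1, 1)

Applying the same elementary operations to the rows and columns of A produces a congruent diagonal matrix with entries 5, 0, -3, 0.
So there are 1 positive, 1 negative, 2 zero pivots.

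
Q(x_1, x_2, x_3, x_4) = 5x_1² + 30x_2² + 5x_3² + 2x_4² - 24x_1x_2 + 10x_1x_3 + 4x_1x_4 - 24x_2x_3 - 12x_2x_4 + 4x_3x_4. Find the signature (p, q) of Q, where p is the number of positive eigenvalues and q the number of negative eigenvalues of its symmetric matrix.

Write A = [[5, -12, 5, 2], [-12, 30, -12, -6], [5, -12, 5, 2], [2, -6, 2, 2]].
Applying the same elementary operations to the rows and columns of A produces a congruent diagonal matrix with entries 5, 6/5, 0, 0.
That gives 2 positive, 2 zero pivots.

(2, 0)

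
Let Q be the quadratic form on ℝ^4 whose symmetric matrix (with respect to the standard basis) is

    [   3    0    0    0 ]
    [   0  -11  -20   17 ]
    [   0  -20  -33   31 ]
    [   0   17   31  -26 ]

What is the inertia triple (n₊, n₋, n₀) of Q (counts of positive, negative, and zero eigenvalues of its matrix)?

Row-reducing A symmetrically gives the diagonal entries 3, -11, 37/11, 10/37.
That gives 3 positive, 1 negative pivots.

(3, 1, 0)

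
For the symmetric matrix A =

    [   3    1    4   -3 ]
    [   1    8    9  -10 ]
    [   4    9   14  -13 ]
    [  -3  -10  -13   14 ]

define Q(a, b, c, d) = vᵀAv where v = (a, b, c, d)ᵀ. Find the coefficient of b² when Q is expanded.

The coefficient of b² is the diagonal entry A[2,2] = 8.

8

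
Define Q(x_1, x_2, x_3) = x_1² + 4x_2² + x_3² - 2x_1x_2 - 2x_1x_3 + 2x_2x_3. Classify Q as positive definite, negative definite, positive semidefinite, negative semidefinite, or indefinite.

positive semidefinite

Write A = [[1, -1, -1], [-1, 4, 1], [-1, 1, 1]].
Congruent diagonalization of A (simultaneous row and column reduction) yields pivots 1, 3, 0.
Counting signs: 2 positive, 1 zero.
Hence Q is positive semidefinite.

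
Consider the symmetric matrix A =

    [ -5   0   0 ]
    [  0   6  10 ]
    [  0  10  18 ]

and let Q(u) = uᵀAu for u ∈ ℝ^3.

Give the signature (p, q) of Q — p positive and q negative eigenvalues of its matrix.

Row-reducing A symmetrically gives the diagonal entries -5, 6, 4/3.
That gives 2 positive, 1 negative pivots.

(2, 1)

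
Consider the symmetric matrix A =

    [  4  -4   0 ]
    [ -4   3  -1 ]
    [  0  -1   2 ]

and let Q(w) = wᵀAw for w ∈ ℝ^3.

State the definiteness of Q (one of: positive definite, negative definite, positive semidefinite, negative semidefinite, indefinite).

indefinite

Row-reducing A symmetrically gives the diagonal entries 4, -1, 3.
Counting signs: 2 positive, 1 negative.
Hence Q is indefinite.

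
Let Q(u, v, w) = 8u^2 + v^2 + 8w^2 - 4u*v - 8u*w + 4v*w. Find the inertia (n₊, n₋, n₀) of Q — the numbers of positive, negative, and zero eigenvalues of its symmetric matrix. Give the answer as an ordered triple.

(3, 0, 0)

The associated matrix is A = [[8, -2, -4], [-2, 1, 2], [-4, 2, 8]].
Symmetric row and column elimination reduces A to a congruent diagonal form with pivots 8, 1/2, 4.
That gives 3 positive pivots.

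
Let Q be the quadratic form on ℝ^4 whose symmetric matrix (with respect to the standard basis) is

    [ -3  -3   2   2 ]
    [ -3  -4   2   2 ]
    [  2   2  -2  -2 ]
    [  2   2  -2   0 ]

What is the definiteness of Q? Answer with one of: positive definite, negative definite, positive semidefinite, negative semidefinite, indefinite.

An LDLᵀ factorisation of A has diagonal entries -3, -1, -2/3, 2.
Counting signs: 1 positive, 3 negative.
Hence Q is indefinite.

indefinite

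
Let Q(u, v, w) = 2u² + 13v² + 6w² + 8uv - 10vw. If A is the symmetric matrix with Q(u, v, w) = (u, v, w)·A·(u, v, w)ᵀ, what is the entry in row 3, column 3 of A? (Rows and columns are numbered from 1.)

The coefficient of w² in Q is 6, and that is exactly A[3,3].

6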